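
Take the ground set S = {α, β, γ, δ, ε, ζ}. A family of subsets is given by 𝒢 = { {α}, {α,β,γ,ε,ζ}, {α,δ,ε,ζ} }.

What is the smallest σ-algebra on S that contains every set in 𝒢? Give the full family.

σ(𝒢) = { {}, {α}, {δ}, {α,δ}, {β,γ}, {ε,ζ}, {α,β,γ}, {α,ε,ζ}, {β,γ,δ}, {δ,ε,ζ}, {α,β,γ,δ}, {α,δ,ε,ζ}, {β,γ,ε,ζ}, {α,β,γ,ε,ζ}, {β,γ,δ,ε,ζ}, S }

Trace:
Begin from { {}, {α}, {α,δ,ε,ζ}, {α,β,γ,ε,ζ}, S } (that is, 𝒢 plus ∅ and S).
Step 1: 3 new —
  {δ}  = complement {α,β,γ,ε,ζ}
  {β,γ}  = complement {α,δ,ε,ζ}
  {β,γ,δ,ε,ζ}  = complement {α}
  — 8 sets.
Step 2 adds 3:
  {α,δ}  = {δ} ∪ {α}
  {α,β,γ}  = {β,γ} ∪ {α}
  {β,γ,δ}  = {δ} ∪ {β,γ}
  — 11 sets.
Step 3 adds 4:
  {α,ε,ζ}  = complement {β,γ,δ}
  {δ,ε,ζ}  = complement {α,β,γ}
  {α,β,γ,δ}  = {β,γ} ∪ {α,δ}
  {β,γ,ε,ζ}  = complement {α,δ}
  — 15 sets.
Step 4: +1 →
  {ε,ζ}  = complement {α,β,γ,δ}
  — 16 sets.
Step 5: closed — nothing new.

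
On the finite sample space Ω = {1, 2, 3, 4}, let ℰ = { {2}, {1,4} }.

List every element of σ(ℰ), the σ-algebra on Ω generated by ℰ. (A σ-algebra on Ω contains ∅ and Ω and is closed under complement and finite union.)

σ(ℰ) = { ∅, {2}, {3}, {1,4}, {2,3}, {1,2,4}, {1,3,4}, Ω }

Derivation:
Begin from { ∅, {2}, {1,4}, Ω } (that is, ℰ plus ∅ and Ω).
Pass 1 (3 new):
  {2,3}  = {1,4}ᶜ
  {1,2,4}  = {2} ∪ {1,4}
  {1,3,4}  = {2}ᶜ
  [7 total]
Pass 2 (1 new):
  {3}  = {1,2,4}ᶜ
  [8 total]
Pass 3: no new sets; the family is a σ-algebra.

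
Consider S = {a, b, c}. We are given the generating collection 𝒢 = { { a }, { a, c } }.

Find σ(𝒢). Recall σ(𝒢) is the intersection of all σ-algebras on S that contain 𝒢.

Initial family (4 sets): { {  }, { a }, { a, c }, S }.
Pass 1: +2 →
  { b }  = { a, c }ᶜ
  { b, c }  = { a }ᶜ
  (now 6)
Pass 2: 1 new —
  { a, b }  = { b } ∪ { a }
  (now 7)
Pass 3 (1 new):
  { c }  = { a, b }ᶜ
  (now 8)
Pass 4: no new sets; the family is a σ-algebra.

σ(𝒢) = { {  }, { a }, { b }, { c }, { a, b }, { a, c }, { b, c }, S }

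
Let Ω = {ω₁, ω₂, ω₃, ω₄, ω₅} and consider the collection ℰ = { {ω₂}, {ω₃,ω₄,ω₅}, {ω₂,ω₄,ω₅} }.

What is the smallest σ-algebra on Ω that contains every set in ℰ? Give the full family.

Take S₀ = ℰ ∪ {∅, Ω} = { {}, {ω₂}, {ω₂,ω₄,ω₅}, {ω₃,ω₄,ω₅}, Ω }.
Iteration 1 adds 4:
  {ω₁,ω₂}  = Ω∖{ω₃,ω₄,ω₅}
  {ω₁,ω₃}  = Ω∖{ω₂,ω₄,ω₅}
  {ω₁,ω₃,ω₄,ω₅}  = Ω∖{ω₂}
  {ω₂,ω₃,ω₄,ω₅}  = {ω₃,ω₄,ω₅} ∪ {ω₂}
  [9 total]
Iteration 2 (3 new):
  {ω₁}  = Ω∖{ω₂,ω₃,ω₄,ω₅}
  {ω₁,ω₂,ω₃}  = {ω₁,ω₂} ∪ {ω₁,ω₃}
  {ω₁,ω₂,ω₄,ω₅}  = {ω₁,ω₂} ∪ {ω₂,ω₄,ω₅}
  [12 total]
Iteration 3. New:
  {ω₃}  = Ω∖{ω₁,ω₂,ω₄,ω₅}
  {ω₄,ω₅}  = Ω∖{ω₁,ω₂,ω₃}
  [14 total]
Iteration 4: +2 →
  {ω₂,ω₃}  = {ω₃} ∪ {ω₂}
  {ω₁,ω₄,ω₅}  = {ω₄,ω₅} ∪ {ω₁}
  [16 total]
Iteration 5: already closed under ᶜ and ∪.

σ(ℰ) = { {}, {ω₁}, {ω₂}, {ω₃}, {ω₁,ω₂}, {ω₁,ω₃}, {ω₂,ω₃}, {ω₄,ω₅}, {ω₁,ω₂,ω₃}, {ω₁,ω₄,ω₅}, {ω₂,ω₄,ω₅}, {ω₃,ω₄,ω₅}, {ω₁,ω₂,ω₄,ω₅}, {ω₁,ω₃,ω₄,ω₅}, {ω₂,ω₃,ω₄,ω₅}, Ω }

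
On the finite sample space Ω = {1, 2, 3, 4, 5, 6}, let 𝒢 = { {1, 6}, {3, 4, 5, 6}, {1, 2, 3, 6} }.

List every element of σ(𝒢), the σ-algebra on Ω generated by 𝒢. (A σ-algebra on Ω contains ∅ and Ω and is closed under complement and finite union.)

σ(𝒢) = { {}, {1}, {2}, {3}, {6}, {1, 2}, {1, 3}, {1, 6}, {2, 3}, {2, 6}, {3, 6}, {4, 5}, {1, 2, 3}, {1, 2, 6}, {1, 3, 6}, {1, 4, 5}, {2, 3, 6}, {2, 4, 5}, {3, 4, 5}, {4, 5, 6}, {1, 2, 3, 6}, {1, 2, 4, 5}, {1, 3, 4, 5}, {1, 4, 5, 6}, {2, 3, 4, 5}, {2, 4, 5, 6}, {3, 4, 5, 6}, {1, 2, 3, 4, 5}, {1, 2, 4, 5, 6}, {1, 3, 4, 5, 6}, {2, 3, 4, 5, 6}, Ω }

Trace:
Begin from { {}, {1, 6}, {1, 2, 3, 6}, {3, 4, 5, 6}, Ω } (that is, 𝒢 plus ∅ and Ω).
Iteration 1 (4 new):
  {1, 2}  = Ω∖{3, 4, 5, 6}
  {4, 5}  = Ω∖{1, 2, 3, 6}
  {2, 3, 4, 5}  = Ω∖{1, 6}
  {1, 3, 4, 5, 6}  = {3, 4, 5, 6} ∪ {1, 6}
  — 9 sets.
Iteration 2: +6 →
  {2}  = Ω∖{1, 3, 4, 5, 6}
  {1, 2, 6}  = {1, 2} ∪ {1, 6}
  {1, 2, 4, 5}  = {1, 2} ∪ {4, 5}
  {1, 4, 5, 6}  = {1, 6} ∪ {4, 5}
  {1, 2, 3, 4, 5}  = {1, 2} ∪ {2, 3, 4, 5}
  {2, 3, 4, 5, 6}  = {3, 4, 5, 6} ∪ {2, 3, 4, 5}
  — 15 sets.
Iteration 3: 7 new —
  {1}  = Ω∖{2, 3, 4, 5, 6}
  {6}  = Ω∖{1, 2, 3, 4, 5}
  {2, 3}  = Ω∖{1, 4, 5, 6}
  {3, 6}  = Ω∖{1, 2, 4, 5}
  {2, 4, 5}  = {4, 5} ∪ {2}
  {3, 4, 5}  = Ω∖{1, 2, 6}
  {1, 2, 4, 5, 6}  = {4, 5} ∪ {1, 2, 6}
  — 22 sets.
Iteration 4 (9 new):
  {3}  = Ω∖{1, 2, 4, 5, 6}
  {2, 6}  = {2} ∪ {6}
  {1, 2, 3}  = {1, 2} ∪ {2, 3}
  {1, 3, 6}  = Ω∖{2, 4, 5}
  {1, 4, 5}  = {4, 5} ∪ {1}
  {2, 3, 6}  = {2} ∪ {3, 6}
  {4, 5, 6}  = {4, 5} ∪ {6}
  {1, 3, 4, 5}  = {3, 4, 5} ∪ {1}
  {2, 4, 5, 6}  = {2, 4, 5} ∪ {6}
  — 31 sets.
Iteration 5 (1 new):
  {1, 3}  = Ω∖{2, 4, 5, 6}
  — 32 sets.
Iteration 6: already closed under ᶜ and ∪.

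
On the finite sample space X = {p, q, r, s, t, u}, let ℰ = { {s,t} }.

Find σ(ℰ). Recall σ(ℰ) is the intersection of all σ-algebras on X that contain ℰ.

Initial family (3 sets): { {}, {s,t}, X }.
Step 1 adds 1:
  {p,q,r,u}  = complement {s,t}
  — 4 sets.
After Step 2 the family is unchanged; done.

|σ(ℰ)| = 4.  σ(ℰ) = { {}, {s,t}, {p,q,r,u}, X }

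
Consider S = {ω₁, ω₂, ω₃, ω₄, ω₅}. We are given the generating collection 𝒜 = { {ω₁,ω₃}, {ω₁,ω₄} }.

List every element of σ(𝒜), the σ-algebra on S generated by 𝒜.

Begin from { {}, {ω₁,ω₃}, {ω₁,ω₄}, S } (that is, 𝒜 plus ∅ and S).
Round 1: +3 →
  {ω₁,ω₃,ω₄}  = {ω₁,ω₃} ∪ {ω₁,ω₄}
  {ω₂,ω₃,ω₅}  = complement {ω₁,ω₄}
  {ω₂,ω₄,ω₅}  = complement {ω₁,ω₃}
  — 7 sets.
Round 2 (4 new):
  {ω₂,ω₅}  = complement {ω₁,ω₃,ω₄}
  {ω₁,ω₂,ω₃,ω₅}  = {ω₂,ω₃,ω₅} ∪ {ω₁,ω₃}
  {ω₁,ω₂,ω₄,ω₅}  = {ω₁,ω₄} ∪ {ω₂,ω₄,ω₅}
  {ω₂,ω₃,ω₄,ω₅}  = {ω₂,ω₃,ω₅} ∪ {ω₂,ω₄,ω₅}
  — 11 sets.
Round 3 (3 new):
  {ω₁}  = complement {ω₂,ω₃,ω₄,ω₅}
  {ω₃}  = complement {ω₁,ω₂,ω₄,ω₅}
  {ω₄}  = complement {ω₁,ω₂,ω₃,ω₅}
  — 14 sets.
Round 4 adds 2:
  {ω₃,ω₄}  = {ω₃} ∪ {ω₄}
  {ω₁,ω₂,ω₅}  = {ω₂,ω₅} ∪ {ω₁}
  — 16 sets.
Round 5: stable.

σ(𝒜) = { {}, {ω₁}, {ω₃}, {ω₄}, {ω₁,ω₃}, {ω₁,ω₄}, {ω₂,ω₅}, {ω₃,ω₄}, {ω₁,ω₂,ω₅}, {ω₁,ω₃,ω₄}, {ω₂,ω₃,ω₅}, {ω₂,ω₄,ω₅}, {ω₁,ω₂,ω₃,ω₅}, {ω₁,ω₂,ω₄,ω₅}, {ω₂,ω₃,ω₄,ω₅}, S }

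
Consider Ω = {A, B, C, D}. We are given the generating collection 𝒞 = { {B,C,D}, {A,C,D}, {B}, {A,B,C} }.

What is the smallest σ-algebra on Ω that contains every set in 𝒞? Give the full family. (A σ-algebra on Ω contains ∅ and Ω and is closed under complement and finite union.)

Seed the family with 𝒞 together with ∅ and Ω: { {}, {B}, {A,B,C}, {A,C,D}, {B,C,D}, Ω }.
Step 1. New:
  {A}  = ᶜ of {B,C,D}
  {D}  = ᶜ of {A,B,C}
  — 8 sets.
Step 2 (3 new):
  {A,B}  = {B} ∪ {A}
  {A,D}  = {D} ∪ {A}
  {B,D}  = {D} ∪ {B}
  — 11 sets.
Step 3: 4 new —
  {A,C}  = ᶜ of {B,D}
  {B,C}  = ᶜ of {A,D}
  {C,D}  = ᶜ of {A,B}
  {A,B,D}  = {A,D} ∪ {A,B}
  — 15 sets.
Step 4: +1 →
  {C}  = ᶜ of {A,B,D}
  — 16 sets.
After Step 5 the family is unchanged; done.

σ(𝒞) = { {}, {A}, {B}, {C}, {D}, {A,B}, {A,C}, {A,D}, {B,C}, {B,D}, {C,D}, {A,B,C}, {A,B,D}, {A,C,D}, {B,C,D}, Ω }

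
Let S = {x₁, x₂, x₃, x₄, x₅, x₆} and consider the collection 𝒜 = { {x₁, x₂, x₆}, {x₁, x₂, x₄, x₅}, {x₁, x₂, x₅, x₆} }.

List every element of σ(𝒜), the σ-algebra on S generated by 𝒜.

Begin from { {}, {x₁, x₂, x₆}, {x₁, x₂, x₄, x₅}, {x₁, x₂, x₅, x₆}, S } (that is, 𝒜 plus ∅ and S).
Iteration 1: 4 new —
  {x₃, x₄}  = S∖{x₁, x₂, x₅, x₆}
  {x₃, x₆}  = S∖{x₁, x₂, x₄, x₅}
  {x₃, x₄, x₅}  = S∖{x₁, x₂, x₆}
  {x₁, x₂, x₄, x₅, x₆}  = {x₁, x₂, x₆} ∪ {x₁, x₂, x₄, x₅}
Iteration 2: 7 new —
  {x₃}  = S∖{x₁, x₂, x₄, x₅, x₆}
  {x₃, x₄, x₆}  = {x₃, x₄} ∪ {x₃, x₆}
  {x₁, x₂, x₃, x₆}  = {x₃, x₆} ∪ {x₁, x₂, x₆}
  {x₃, x₄, x₅, x₆}  = {x₃, x₄, x₅} ∪ {x₃, x₆}
  {x₁, x₂, x₃, x₄, x₅}  = {x₃, x₄, x₅} ∪ {x₁, x₂, x₄, x₅}
  {x₁, x₂, x₃, x₄, x₆}  = {x₃, x₄} ∪ {x₁, x₂, x₆}
  {x₁, x₂, x₃, x₅, x₆}  = {x₃, x₆} ∪ {x₁, x₂, x₅, x₆}
Iteration 3: 6 new —
  {x₄}  = S∖{x₁, x₂, x₃, x₅, x₆}
  {x₅}  = S∖{x₁, x₂, x₃, x₄, x₆}
  {x₆}  = S∖{x₁, x₂, x₃, x₄, x₅}
  {x₁, x₂}  = S∖{x₃, x₄, x₅, x₆}
  {x₄, x₅}  = S∖{x₁, x₂, x₃, x₆}
  {x₁, x₂, x₅}  = S∖{x₃, x₄, x₆}
Iteration 4. New:
  {x₃, x₅}  = {x₅} ∪ {x₃}
  {x₄, x₆}  = {x₆} ∪ {x₄}
  {x₅, x₆}  = {x₆} ∪ {x₅}
  {x₁, x₂, x₃}  = {x₁, x₂} ∪ {x₃}
  {x₁, x₂, x₄}  = {x₁, x₂} ∪ {x₄}
  {x₃, x₅, x₆}  = {x₅} ∪ {x₃, x₆}
  {x₄, x₅, x₆}  = {x₆} ∪ {x₄, x₅}
  {x₁, x₂, x₃, x₄}  = {x₃, x₄} ∪ {x₁, x₂}
  {x₁, x₂, x₃, x₅}  = {x₃} ∪ {x₁, x₂, x₅}
  {x₁, x₂, x₄, x₆}  = {x₄} ∪ {x₁, x₂, x₆}
After Iteration 5 the family is unchanged; done.

|σ(𝒜)| = 32.  σ(𝒜) = { {}, {x₃}, {x₄}, {x₅}, {x₆}, {x₁, x₂}, {x₃, x₄}, {x₃, x₅}, {x₃, x₆}, {x₄, x₅}, {x₄, x₆}, {x₅, x₆}, {x₁, x₂, x₃}, {x₁, x₂, x₄}, {x₁, x₂, x₅}, {x₁, x₂, x₆}, {x₃, x₄, x₅}, {x₃, x₄, x₆}, {x₃, x₅, x₆}, {x₄, x₅, x₆}, {x₁, x₂, x₃, x₄}, {x₁, x₂, x₃, x₅}, {x₁, x₂, x₃, x₆}, {x₁, x₂, x₄, x₅}, {x₁, x₂, x₄, x₆}, {x₁, x₂, x₅, x₆}, {x₃, x₄, x₅, x₆}, {x₁, x₂, x₃, x₄, x₅}, {x₁, x₂, x₃, x₄, x₆}, {x₁, x₂, x₃, x₅, x₆}, {x₁, x₂, x₄, x₅, x₆}, S }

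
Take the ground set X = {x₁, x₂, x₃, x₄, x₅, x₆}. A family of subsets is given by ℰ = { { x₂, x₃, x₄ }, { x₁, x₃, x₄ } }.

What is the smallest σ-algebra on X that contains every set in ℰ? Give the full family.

|σ(ℰ)| = 16.  σ(ℰ) = { ∅, { x₁ }, { x₂ }, { x₁, x₂ }, { x₃, x₄ }, { x₅, x₆ }, { x₁, x₃, x₄ }, { x₁, x₅, x₆ }, { x₂, x₃, x₄ }, { x₂, x₅, x₆ }, { x₁, x₂, x₃, x₄ }, { x₁, x₂, x₅, x₆ }, { x₃, x₄, x₅, x₆ }, { x₁, x₃, x₄, x₅, x₆ }, { x₂, x₃, x₄, x₅, x₆ }, X }

Trace:
Begin from { ∅, { x₁, x₃, x₄ }, { x₂, x₃, x₄ }, X } (that is, ℰ plus ∅ and X).
Iteration 1 (3 new):
  { x₁, x₅, x₆ }  = { x₂, x₃, x₄ }ᶜ
  { x₂, x₅, x₆ }  = { x₁, x₃, x₄ }ᶜ
  { x₁, x₂, x₃, x₄ }  = { x₁, x₃, x₄ } ∪ { x₂, x₃, x₄ }
  [7 total]
Iteration 2: 4 new —
  { x₅, x₆ }  = { x₁, x₂, x₃, x₄ }ᶜ
  { x₁, x₂, x₅, x₆ }  = { x₁, x₅, x₆ } ∪ { x₂, x₅, x₆ }
  { x₁, x₃, x₄, x₅, x₆ }  = { x₁, x₃, x₄ } ∪ { x₁, x₅, x₆ }
  { x₂, x₃, x₄, x₅, x₆ }  = { x₂, x₃, x₄ } ∪ { x₂, x₅, x₆ }
  [11 total]
Iteration 3: +3 →
  { x₁ }  = { x₂, x₃, x₄, x₅, x₆ }ᶜ
  { x₂ }  = { x₁, x₃, x₄, x₅, x₆ }ᶜ
  { x₃, x₄ }  = { x₁, x₂, x₅, x₆ }ᶜ
  [14 total]
Iteration 4: 2 new —
  { x₁, x₂ }  = { x₂ } ∪ { x₁ }
  { x₃, x₄, x₅, x₆ }  = { x₃, x₄ } ∪ { x₅, x₆ }
  [16 total]
Iteration 5: no new sets; the family is a σ-algebra.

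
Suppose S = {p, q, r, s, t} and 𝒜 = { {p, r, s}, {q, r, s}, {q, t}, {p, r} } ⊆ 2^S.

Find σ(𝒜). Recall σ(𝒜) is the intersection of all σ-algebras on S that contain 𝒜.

Begin from { {}, {p, r}, {q, t}, {p, r, s}, {q, r, s}, S } (that is, 𝒜 plus ∅ and S).
Pass 1: +5 →
  {p, t}  = complement {q, r, s}
  {q, s, t}  = complement {p, r}
  {p, q, r, s}  = {p, r, s} ∪ {q, r, s}
  {p, q, r, t}  = {q, t} ∪ {p, r}
  {q, r, s, t}  = {q, t} ∪ {q, r, s}
Pass 2: 7 new —
  {p}  = complement {q, r, s, t}
  {s}  = complement {p, q, r, t}
  {t}  = complement {p, q, r, s}
  {p, q, t}  = {q, t} ∪ {p, t}
  {p, r, t}  = {p, r} ∪ {p, t}
  {p, q, s, t}  = {p, t} ∪ {q, s, t}
  {p, r, s, t}  = {p, r, s} ∪ {p, t}
Pass 3: 7 new —
  {q}  = complement {p, r, s, t}
  {r}  = complement {p, q, s, t}
  {p, s}  = {s} ∪ {p}
  {q, s}  = complement {p, r, t}
  {r, s}  = complement {p, q, t}
  {s, t}  = {s} ∪ {t}
  {p, s, t}  = {p, t} ∪ {s}
Pass 4 adds 7:
  {p, q}  = {q} ∪ {p}
  {q, r}  = complement {p, s, t}
  {r, t}  = {t} ∪ {r}
  {p, q, r}  = complement {s, t}
  {p, q, s}  = {q} ∪ {p, s}
  {q, r, t}  = complement {p, s}
  {r, s, t}  = {r, s} ∪ {t}
Pass 5: no new sets; the family is a σ-algebra.

Hence σ(𝒜) has 32 members: { {}, {p}, {q}, {r}, {s}, {t}, {p, q}, {p, r}, {p, s}, {p, t}, {q, r}, {q, s}, {q, t}, {r, s}, {r, t}, {s, t}, {p, q, r}, {p, q, s}, {p, q, t}, {p, r, s}, {p, r, t}, {p, s, t}, {q, r, s}, {q, r, t}, {q, s, t}, {r, s, t}, {p, q, r, s}, {p, q, r, t}, {p, q, s, t}, {p, r, s, t}, {q, r, s, t}, S }.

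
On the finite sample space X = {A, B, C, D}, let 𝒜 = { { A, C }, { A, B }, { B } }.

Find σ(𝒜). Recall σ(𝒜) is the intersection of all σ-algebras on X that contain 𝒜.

Begin from { {}, { B }, { A, B }, { A, C }, X } (that is, 𝒜 plus ∅ and X).
Step 1 adds 4:
  { B, D }  = ᶜ of { A, C }
  { C, D }  = ᶜ of { A, B }
  { A, B, C }  = { A, B } ∪ { A, C }
  { A, C, D }  = ᶜ of { B }
  (now 9)
Step 2 adds 3:
  { D }  = ᶜ of { A, B, C }
  { A, B, D }  = { A, B } ∪ { B, D }
  { B, C, D }  = { C, D } ∪ { B }
  (now 12)
Step 3 (2 new):
  { A }  = ᶜ of { B, C, D }
  { C }  = ᶜ of { A, B, D }
  (now 14)
Step 4: +2 →
  { A, D }  = { D } ∪ { A }
  { B, C }  = { C } ∪ { B }
  (now 16)
Step 5 adds nothing — fixpoint reached.

Therefore σ(𝒜) = { {}, { A }, { B }, { C }, { D }, { A, B }, { A, C }, { A, D }, { B, C }, { B, D }, { C, D }, { A, B, C }, { A, B, D }, { A, C, D }, { B, C, D }, X } (|σ(𝒜)| = 16).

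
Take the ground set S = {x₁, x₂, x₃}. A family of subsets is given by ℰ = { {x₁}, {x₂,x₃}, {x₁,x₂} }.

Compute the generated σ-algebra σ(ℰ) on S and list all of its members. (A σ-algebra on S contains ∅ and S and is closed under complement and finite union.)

σ(ℰ) = { {}, {x₁}, {x₂}, {x₃}, {x₁,x₂}, {x₁,x₃}, {x₂,x₃}, S }

Trace:
Take S₀ = ℰ ∪ {∅, S} = { {}, {x₁}, {x₁,x₂}, {x₂,x₃}, S }.
Step 1. New:
  {x₃}  = {x₁,x₂}ᶜ
  [6 total]
Step 2. New:
  {x₁,x₃}  = {x₃} ∪ {x₁}
  [7 total]
Step 3. New:
  {x₂}  = {x₁,x₃}ᶜ
  [8 total]
Step 4: no new sets; the family is a σ-algebra.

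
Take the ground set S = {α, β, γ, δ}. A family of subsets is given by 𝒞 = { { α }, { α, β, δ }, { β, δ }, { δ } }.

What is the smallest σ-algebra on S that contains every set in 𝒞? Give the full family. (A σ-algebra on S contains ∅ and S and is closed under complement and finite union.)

Initial family (6 sets): { ∅, { α }, { δ }, { β, δ }, { α, β, δ }, S }.
Step 1. New:
  { γ }  = complement { α, β, δ }
  { α, γ }  = complement { β, δ }
  { α, δ }  = { δ } ∪ { α }
  { α, β, γ }  = complement { δ }
  { β, γ, δ }  = complement { α }
Step 2: 3 new —
  { β, γ }  = complement { α, δ }
  { γ, δ }  = { γ } ∪ { δ }
  { α, γ, δ }  = { γ } ∪ { α, δ }
Step 3 (2 new):
  { β }  = complement { α, γ, δ }
  { α, β }  = complement { γ, δ }
Step 4: stable.

σ(𝒞) = { ∅, { α }, { β }, { γ }, { δ }, { α, β }, { α, γ }, { α, δ }, { β, γ }, { β, δ }, { γ, δ }, { α, β, γ }, { α, β, δ }, { α, γ, δ }, { β, γ, δ }, S }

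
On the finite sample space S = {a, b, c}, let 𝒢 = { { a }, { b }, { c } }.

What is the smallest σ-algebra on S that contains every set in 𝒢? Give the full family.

σ(𝒢) = { ∅, { a }, { b }, { c }, { a, b }, { a, c }, { b, c }, S }

Trace:
Initial family (5 sets): { ∅, { a }, { b }, { c }, S }.
Pass 1 (3 new):
  { a, b }  = S∖{ c }
  { a, c }  = S∖{ b }
  { b, c }  = S∖{ a }
  |family| = 8
Pass 2 adds nothing — fixpoint reached.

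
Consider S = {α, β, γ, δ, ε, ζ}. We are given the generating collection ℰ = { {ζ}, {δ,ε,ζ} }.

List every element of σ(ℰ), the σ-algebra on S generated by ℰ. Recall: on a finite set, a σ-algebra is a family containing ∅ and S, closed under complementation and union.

|σ(ℰ)| = 8.  σ(ℰ) = { {}, {ζ}, {δ,ε}, {α,β,γ}, {δ,ε,ζ}, {α,β,γ,ζ}, {α,β,γ,δ,ε}, S }

Working:
Begin from { {}, {ζ}, {δ,ε,ζ}, S } (that is, ℰ plus ∅ and S).
Iteration 1. New:
  {α,β,γ}  = S∖{δ,ε,ζ}
  {α,β,γ,δ,ε}  = S∖{ζ}
  (now 6)
Iteration 2 adds 1:
  {α,β,γ,ζ}  = {α,β,γ} ∪ {ζ}
  (now 7)
Iteration 3: +1 →
  {δ,ε}  = S∖{α,β,γ,ζ}
  (now 8)
Iteration 4: no new sets; the family is a σ-algebra.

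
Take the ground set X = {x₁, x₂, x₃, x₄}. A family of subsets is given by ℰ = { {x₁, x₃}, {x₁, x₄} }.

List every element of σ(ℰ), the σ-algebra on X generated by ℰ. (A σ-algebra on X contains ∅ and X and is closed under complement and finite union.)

Initial family (4 sets): { {}, {x₁, x₃}, {x₁, x₄}, X }.
Step 1 (3 new):
  {x₂, x₃}  = ᶜ of {x₁, x₄}
  {x₂, x₄}  = ᶜ of {x₁, x₃}
  {x₁, x₃, x₄}  = {x₁, x₃} ∪ {x₁, x₄}
  (now 7)
Step 2: +4 →
  {x₂}  = ᶜ of {x₁, x₃, x₄}
  {x₁, x₂, x₃}  = {x₂, x₃} ∪ {x₁, x₃}
  {x₁, x₂, x₄}  = {x₁, x₄} ∪ {x₂, x₄}
  {x₂, x₃, x₄}  = {x₂, x₃} ∪ {x₂, x₄}
  (now 11)
Step 3: +3 →
  {x₁}  = ᶜ of {x₂, x₃, x₄}
  {x₃}  = ᶜ of {x₁, x₂, x₄}
  {x₄}  = ᶜ of {x₁, x₂, x₃}
  (now 14)
Step 4. New:
  {x₁, x₂}  = {x₂} ∪ {x₁}
  {x₃, x₄}  = {x₃} ∪ {x₄}
  (now 16)
Step 5: no new sets; the family is a σ-algebra.

Hence σ(ℰ) has 16 members: { {}, {x₁}, {x₂}, {x₃}, {x₄}, {x₁, x₂}, {x₁, x₃}, {x₁, x₄}, {x₂, x₃}, {x₂, x₄}, {x₃, x₄}, {x₁, x₂, x₃}, {x₁, x₂, x₄}, {x₁, x₃, x₄}, {x₂, x₃, x₄}, X }.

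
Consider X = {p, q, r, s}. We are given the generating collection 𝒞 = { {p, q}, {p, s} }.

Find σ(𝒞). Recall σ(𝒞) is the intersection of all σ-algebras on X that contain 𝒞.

Answer: σ(𝒞) = { ∅, {p}, {q}, {r}, {s}, {p, q}, {p, r}, {p, s}, {q, r}, {q, s}, {r, s}, {p, q, r}, {p, q, s}, {p, r, s}, {q, r, s}, X }

Working:
Start: 𝒞 ∪ {∅, X} = { ∅, {p, q}, {p, s}, X }.
Round 1: +3 →
  {q, r}  = X∖{p, s}
  {r, s}  = X∖{p, q}
  {p, q, s}  = {p, q} ∪ {p, s}
  |family| = 7
Round 2: 4 new —
  {r}  = X∖{p, q, s}
  {p, q, r}  = {q, r} ∪ {p, q}
  {p, r, s}  = {r, s} ∪ {p, s}
  {q, r, s}  = {r, s} ∪ {q, r}
  |family| = 11
Round 3 adds 3:
  {p}  = X∖{q, r, s}
  {q}  = X∖{p, r, s}
  {s}  = X∖{p, q, r}
  |family| = 14
Round 4. New:
  {p, r}  = {r} ∪ {p}
  {q, s}  = {s} ∪ {q}
  |family| = 16
Round 5: already closed under ᶜ and ∪.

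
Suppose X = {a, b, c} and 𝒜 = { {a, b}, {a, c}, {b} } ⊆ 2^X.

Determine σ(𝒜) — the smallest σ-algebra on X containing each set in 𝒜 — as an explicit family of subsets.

Initial family (5 sets): { {}, {b}, {a, b}, {a, c}, X }.
Iteration 1. New:
  {c}  = ᶜ of {a, b}
  |family| = 6
Iteration 2. New:
  {b, c}  = {c} ∪ {b}
  |family| = 7
Iteration 3 adds 1:
  {a}  = ᶜ of {b, c}
  |family| = 8
Iteration 4: closed — nothing new.

|σ(𝒜)| = 8.  σ(𝒜) = { {}, {a}, {b}, {c}, {a, b}, {a, c}, {b, c}, X }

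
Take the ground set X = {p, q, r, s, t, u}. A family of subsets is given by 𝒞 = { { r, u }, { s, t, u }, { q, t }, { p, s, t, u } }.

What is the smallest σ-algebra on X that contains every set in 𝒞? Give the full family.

Answer: σ(𝒞) = { {  }, { p }, { q }, { r }, { s }, { t }, { u }, { p, q }, { p, r }, { p, s }, { p, t }, { p, u }, { q, r }, { q, s }, { q, t }, { q, u }, { r, s }, { r, t }, { r, u }, { s, t }, { s, u }, { t, u }, { p, q, r }, { p, q, s }, { p, q, t }, { p, q, u }, { p, r, s }, { p, r, t }, { p, r, u }, { p, s, t }, { p, s, u }, { p, t, u }, { q, r, s }, { q, r, t }, { q, r, u }, { q, s, t }, { q, s, u }, { q, t, u }, { r, s, t }, { r, s, u }, { r, t, u }, { s, t, u }, { p, q, r, s }, { p, q, r, t }, { p, q, r, u }, { p, q, s, t }, { p, q, s, u }, { p, q, t, u }, { p, r, s, t }, { p, r, s, u }, { p, r, t, u }, { p, s, t, u }, { q, r, s, t }, { q, r, s, u }, { q, r, t, u }, { q, s, t, u }, { r, s, t, u }, { p, q, r, s, t }, { p, q, r, s, u }, { p, q, r, t, u }, { p, q, s, t, u }, { p, r, s, t, u }, { q, r, s, t, u }, X }

Working:
Start: 𝒞 ∪ {∅, X} = { {  }, { q, t }, { r, u }, { s, t, u }, { p, s, t, u }, X }.
Iteration 1: 9 new —
  { q, r }  = complement { p, s, t, u }
  { p, q, r }  = complement { s, t, u }
  { p, q, s, t }  = complement { r, u }
  { p, r, s, u }  = complement { q, t }
  { q, r, t, u }  = { q, t } ∪ { r, u }
  { q, s, t, u }  = { q, t } ∪ { s, t, u }
  { r, s, t, u }  = { r, u } ∪ { s, t, u }
  { p, q, s, t, u }  = { q, t } ∪ { p, s, t, u }
  { p, r, s, t, u }  = { r, u } ∪ { p, s, t, u }
Iteration 2. New:
  { q }  = complement { p, r, s, t, u }
  { r }  = complement { p, q, s, t, u }
  { p, q }  = complement { r, s, t, u }
  { p, r }  = complement { q, s, t, u }
  { p, s }  = complement { q, r, t, u }
  { q, r, t }  = { q, t } ∪ { q, r }
  { q, r, u }  = { q, r } ∪ { r, u }
  { p, q, r, t }  = { q, t } ∪ { p, q, r }
  { p, q, r, u }  = { p, q, r } ∪ { r, u }
  { p, q, r, s, t }  = { p, q, r } ∪ { p, q, s, t }
  { p, q, r, s, u }  = { p, q, r } ∪ { p, r, s, u }
  { p, q, r, t, u }  = { p, q, r } ∪ { q, r, t, u }
  { q, r, s, t, u }  = { q, t } ∪ { r, s, t, u }
Iteration 3: 13 new —
  { p }  = complement { q, r, s, t, u }
  { s }  = complement { p, q, r, t, u }
  { t }  = complement { p, q, r, s, u }
  { u }  = complement { p, q, r, s, t }
  { s, t }  = complement { p, q, r, u }
  { s, u }  = complement { p, q, r, t }
  { p, q, s }  = { q } ∪ { p, s }
  { p, q, t }  = { q, t } ∪ { p, q }
  { p, r, s }  = { p, s } ∪ { p, r }
  { p, r, u }  = { p, r } ∪ { r, u }
  { p, s, t }  = complement { q, r, u }
  { p, s, u }  = complement { q, r, t }
  { p, q, r, s }  = { p, s } ∪ { p, q, r }
Iteration 4 adds 22:
  { p, t }  = { p } ∪ { t }
  { p, u }  = { p } ∪ { u }
  { q, s }  = { q } ∪ { s }
  { q, u }  = { q } ∪ { u }
  { r, s }  = { r } ∪ { s }
  { r, t }  = { r } ∪ { t }
  { t, u }  = complement { p, q, r, s }
  { p, q, u }  = { p, q } ∪ { u }
  { p, r, t }  = { p, r } ∪ { t }
  { q, r, s }  = { q, r } ∪ { s }
  { q, s, t }  = complement { p, r, u }
  { q, s, u }  = { q } ∪ { s, u }
  { q, t, u }  = complement { p, r, s }
  { r, s, t }  = { s, t } ∪ { r }
  { r, s, u }  = complement { p, q, t }
  { r, t, u }  = complement { p, q, s }
  { p, q, s, u }  = { q } ∪ { p, s, u }
  { p, q, t, u }  = { p, q, t } ∪ { u }
  { p, r, s, t }  = { s, t } ∪ { p, r }
  { p, r, t, u }  = { p, r, u } ∪ { t }
  { q, r, s, t }  = { s, t } ∪ { q, r }
  { q, r, s, u }  = { q, r, u } ∪ { s }
Iteration 5 adds 1:
  { p, t, u }  = complement { q, r, s }
After Iteration 6 the family is unchanged; done.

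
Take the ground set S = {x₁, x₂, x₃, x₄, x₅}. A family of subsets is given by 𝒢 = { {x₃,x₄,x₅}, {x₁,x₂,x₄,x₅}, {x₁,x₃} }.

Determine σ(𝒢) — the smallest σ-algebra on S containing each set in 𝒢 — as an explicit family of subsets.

|σ(𝒢)| = 16.  σ(𝒢) = { {}, {x₁}, {x₂}, {x₃}, {x₁,x₂}, {x₁,x₃}, {x₂,x₃}, {x₄,x₅}, {x₁,x₂,x₃}, {x₁,x₄,x₅}, {x₂,x₄,x₅}, {x₃,x₄,x₅}, {x₁,x₂,x₄,x₅}, {x₁,x₃,x₄,x₅}, {x₂,x₃,x₄,x₅}, S }

Working:
Take S₀ = 𝒢 ∪ {∅, S} = { {}, {x₁,x₃}, {x₃,x₄,x₅}, {x₁,x₂,x₄,x₅}, S }.
Round 1: +4 →
  {x₃}  = S∖{x₁,x₂,x₄,x₅}
  {x₁,x₂}  = S∖{x₃,x₄,x₅}
  {x₂,x₄,x₅}  = S∖{x₁,x₃}
  {x₁,x₃,x₄,x₅}  = {x₃,x₄,x₅} ∪ {x₁,x₃}
  [9 total]
Round 2 (3 new):
  {x₂}  = S∖{x₁,x₃,x₄,x₅}
  {x₁,x₂,x₃}  = {x₁,x₂} ∪ {x₃}
  {x₂,x₃,x₄,x₅}  = {x₃,x₄,x₅} ∪ {x₂,x₄,x₅}
  [12 total]
Round 3 adds 3:
  {x₁}  = S∖{x₂,x₃,x₄,x₅}
  {x₂,x₃}  = {x₃} ∪ {x₂}
  {x₄,x₅}  = S∖{x₁,x₂,x₃}
  [15 total]
Round 4 (1 new):
  {x₁,x₄,x₅}  = S∖{x₂,x₃}
  [16 total]
After Round 5 the family is unchanged; done.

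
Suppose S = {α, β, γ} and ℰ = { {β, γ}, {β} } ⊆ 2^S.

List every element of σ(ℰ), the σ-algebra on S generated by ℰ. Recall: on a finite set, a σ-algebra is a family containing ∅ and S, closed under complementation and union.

Take S₀ = ℰ ∪ {∅, S} = { ∅, {β}, {β, γ}, S }.
Step 1: 2 new —
  {α}  = S∖{β, γ}
  {α, γ}  = S∖{β}
  — 6 sets.
Step 2: 1 new —
  {α, β}  = {β} ∪ {α}
  — 7 sets.
Step 3: +1 →
  {γ}  = S∖{α, β}
  — 8 sets.
Step 4 adds nothing — fixpoint reached.

σ(ℰ) = { ∅, {α}, {β}, {γ}, {α, β}, {α, γ}, {β, γ}, S }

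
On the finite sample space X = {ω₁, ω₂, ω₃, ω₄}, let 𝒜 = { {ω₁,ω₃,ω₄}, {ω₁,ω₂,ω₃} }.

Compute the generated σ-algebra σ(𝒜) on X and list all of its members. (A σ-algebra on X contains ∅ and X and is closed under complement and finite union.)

Answer: σ(𝒜) = { {}, {ω₂}, {ω₄}, {ω₁,ω₃}, {ω₂,ω₄}, {ω₁,ω₂,ω₃}, {ω₁,ω₃,ω₄}, X }

Trace:
Initial family (4 sets): { {}, {ω₁,ω₂,ω₃}, {ω₁,ω₃,ω₄}, X }.
Step 1 adds 2:
  {ω₂}  = X∖{ω₁,ω₃,ω₄}
  {ω₄}  = X∖{ω₁,ω₂,ω₃}
  — 6 sets.
Step 2 adds 1:
  {ω₂,ω₄}  = {ω₄} ∪ {ω₂}
  — 7 sets.
Step 3: 1 new —
  {ω₁,ω₃}  = X∖{ω₂,ω₄}
  — 8 sets.
Step 4: already closed under ᶜ and ∪.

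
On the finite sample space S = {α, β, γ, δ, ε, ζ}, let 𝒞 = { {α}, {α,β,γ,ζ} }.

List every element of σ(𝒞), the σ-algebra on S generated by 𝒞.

Initial family (4 sets): { {}, {α}, {α,β,γ,ζ}, S }.
Round 1 adds 2:
  {δ,ε}  = S∖{α,β,γ,ζ}
  {β,γ,δ,ε,ζ}  = S∖{α}
  |family| = 6
Round 2: 1 new —
  {α,δ,ε}  = {δ,ε} ∪ {α}
  |family| = 7
Round 3. New:
  {β,γ,ζ}  = S∖{α,δ,ε}
  |family| = 8
Round 4: stable.

Hence σ(𝒞) has 8 members: { {}, {α}, {δ,ε}, {α,δ,ε}, {β,γ,ζ}, {α,β,γ,ζ}, {β,γ,δ,ε,ζ}, S }.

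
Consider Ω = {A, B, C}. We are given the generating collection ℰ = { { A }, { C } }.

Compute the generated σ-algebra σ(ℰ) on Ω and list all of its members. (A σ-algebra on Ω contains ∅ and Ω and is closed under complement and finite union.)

Initial family (4 sets): { {  }, { A }, { C }, Ω }.
Step 1: +3 →
  { A, B }  = Ω∖{ C }
  { A, C }  = { C } ∪ { A }
  { B, C }  = Ω∖{ A }
Step 2. New:
  { B }  = Ω∖{ A, C }
Step 3: no new sets; the family is a σ-algebra.

σ(ℰ) = { {  }, { A }, { B }, { C }, { A, B }, { A, C }, { B, C }, Ω }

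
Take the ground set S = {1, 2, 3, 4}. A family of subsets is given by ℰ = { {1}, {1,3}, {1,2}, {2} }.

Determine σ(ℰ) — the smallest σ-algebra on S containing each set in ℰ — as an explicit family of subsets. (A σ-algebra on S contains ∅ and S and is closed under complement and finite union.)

Initial family (6 sets): { {}, {1}, {2}, {1,2}, {1,3}, S }.
Step 1: 5 new —
  {2,4}  = S∖{1,3}
  {3,4}  = S∖{1,2}
  {1,2,3}  = {1,2} ∪ {1,3}
  {1,3,4}  = S∖{2}
  {2,3,4}  = S∖{1}
  (now 11)
Step 2. New:
  {4}  = S∖{1,2,3}
  {1,2,4}  = {1,2} ∪ {2,4}
  (now 13)
Step 3 (2 new):
  {3}  = S∖{1,2,4}
  {1,4}  = {4} ∪ {1}
  (now 15)
Step 4. New:
  {2,3}  = S∖{1,4}
  (now 16)
Step 5: stable.

σ(ℰ) = { {}, {1}, {2}, {3}, {4}, {1,2}, {1,3}, {1,4}, {2,3}, {2,4}, {3,4}, {1,2,3}, {1,2,4}, {1,3,4}, {2,3,4}, S }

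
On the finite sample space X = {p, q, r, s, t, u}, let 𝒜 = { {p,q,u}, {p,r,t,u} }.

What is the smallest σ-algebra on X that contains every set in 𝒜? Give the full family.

Initial family (4 sets): { {}, {p,q,u}, {p,r,t,u}, X }.
Step 1 adds 3:
  {q,s}  = {p,r,t,u}ᶜ
  {r,s,t}  = {p,q,u}ᶜ
  {p,q,r,t,u}  = {p,r,t,u} ∪ {p,q,u}
  [7 total]
Step 2: +4 →
  {s}  = {p,q,r,t,u}ᶜ
  {p,q,s,u}  = {p,q,u} ∪ {q,s}
  {q,r,s,t}  = {r,s,t} ∪ {q,s}
  {p,r,s,t,u}  = {p,r,t,u} ∪ {r,s,t}
  [11 total]
Step 3: +3 →
  {q}  = {p,r,s,t,u}ᶜ
  {p,u}  = {q,r,s,t}ᶜ
  {r,t}  = {p,q,s,u}ᶜ
  [14 total]
Step 4 adds 2:
  {p,s,u}  = {p,u} ∪ {s}
  {q,r,t}  = {r,t} ∪ {q}
  [16 total]
Step 5: stable.

Therefore σ(𝒜) = { {}, {q}, {s}, {p,u}, {q,s}, {r,t}, {p,q,u}, {p,s,u}, {q,r,t}, {r,s,t}, {p,q,s,u}, {p,r,t,u}, {q,r,s,t}, {p,q,r,t,u}, {p,r,s,t,u}, X } (|σ(𝒜)| = 16).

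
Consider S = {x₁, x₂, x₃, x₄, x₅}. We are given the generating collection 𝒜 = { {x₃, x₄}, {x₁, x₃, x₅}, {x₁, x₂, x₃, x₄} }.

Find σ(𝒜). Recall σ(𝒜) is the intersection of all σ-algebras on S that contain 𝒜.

σ(𝒜) (32 sets): { ∅, {x₁}, {x₂}, {x₃}, {x₄}, {x₅}, {x₁, x₂}, {x₁, x₃}, {x₁, x₄}, {x₁, x₅}, {x₂, x₃}, {x₂, x₄}, {x₂, x₅}, {x₃, x₄}, {x₃, x₅}, {x₄, x₅}, {x₁, x₂, x₃}, {x₁, x₂, x₄}, {x₁, x₂, x₅}, {x₁, x₃, x₄}, {x₁, x₃, x₅}, {x₁, x₄, x₅}, {x₂, x₃, x₄}, {x₂, x₃, x₅}, {x₂, x₄, x₅}, {x₃, x₄, x₅}, {x₁, x₂, x₃, x₄}, {x₁, x₂, x₃, x₅}, {x₁, x₂, x₄, x₅}, {x₁, x₃, x₄, x₅}, {x₂, x₃, x₄, x₅}, S }

Working:
Initial family (5 sets): { ∅, {x₃, x₄}, {x₁, x₃, x₅}, {x₁, x₂, x₃, x₄}, S }.
Iteration 1. New:
  {x₅}  = S∖{x₁, x₂, x₃, x₄}
  {x₂, x₄}  = S∖{x₁, x₃, x₅}
  {x₁, x₂, x₅}  = S∖{x₃, x₄}
  {x₁, x₃, x₄, x₅}  = {x₃, x₄} ∪ {x₁, x₃, x₅}
  (now 9)
Iteration 2 (6 new):
  {x₂}  = S∖{x₁, x₃, x₄, x₅}
  {x₂, x₃, x₄}  = {x₃, x₄} ∪ {x₂, x₄}
  {x₂, x₄, x₅}  = {x₅} ∪ {x₂, x₄}
  {x₃, x₄, x₅}  = {x₃, x₄} ∪ {x₅}
  {x₁, x₂, x₃, x₅}  = {x₁, x₃, x₅} ∪ {x₁, x₂, x₅}
  {x₁, x₂, x₄, x₅}  = {x₁, x₂, x₅} ∪ {x₂, x₄}
  (now 15)
Iteration 3: +7 →
  {x₃}  = S∖{x₁, x₂, x₄, x₅}
  {x₄}  = S∖{x₁, x₂, x₃, x₅}
  {x₁, x₂}  = S∖{x₃, x₄, x₅}
  {x₁, x₃}  = S∖{x₂, x₄, x₅}
  {x₁, x₅}  = S∖{x₂, x₃, x₄}
  {x₂, x₅}  = {x₂} ∪ {x₅}
  {x₂, x₃, x₄, x₅}  = {x₃, x₄, x₅} ∪ {x₂, x₃, x₄}
  (now 22)
Iteration 4: +9 →
  {x₁}  = S∖{x₂, x₃, x₄, x₅}
  {x₂, x₃}  = {x₂} ∪ {x₃}
  {x₃, x₅}  = {x₅} ∪ {x₃}
  {x₄, x₅}  = {x₅} ∪ {x₄}
  {x₁, x₂, x₃}  = {x₂} ∪ {x₁, x₃}
  {x₁, x₂, x₄}  = {x₂, x₄} ∪ {x₁, x₂}
  {x₁, x₃, x₄}  = S∖{x₂, x₅}
  {x₁, x₄, x₅}  = {x₁, x₅} ∪ {x₄}
  {x₂, x₃, x₅}  = {x₂, x₅} ∪ {x₃}
  (now 31)
Iteration 5 adds 1:
  {x₁, x₄}  = S∖{x₂, x₃, x₅}
  (now 32)
After Iteration 6 the family is unchanged; done.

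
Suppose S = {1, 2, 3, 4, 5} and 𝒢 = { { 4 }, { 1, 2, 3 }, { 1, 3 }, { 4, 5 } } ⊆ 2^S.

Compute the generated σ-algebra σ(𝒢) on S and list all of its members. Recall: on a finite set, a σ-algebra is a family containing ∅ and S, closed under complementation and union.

Start: 𝒢 ∪ {∅, S} = { {  }, { 4 }, { 1, 3 }, { 4, 5 }, { 1, 2, 3 }, S }.
Iteration 1: 5 new —
  { 1, 3, 4 }  = { 1, 3 } ∪ { 4 }
  { 2, 4, 5 }  = S∖{ 1, 3 }
  { 1, 2, 3, 4 }  = { 1, 2, 3 } ∪ { 4 }
  { 1, 2, 3, 5 }  = S∖{ 4 }
  { 1, 3, 4, 5 }  = { 4, 5 } ∪ { 1, 3 }
  [11 total]
Iteration 2: +3 →
  { 2 }  = S∖{ 1, 3, 4, 5 }
  { 5 }  = S∖{ 1, 2, 3, 4 }
  { 2, 5 }  = S∖{ 1, 3, 4 }
  [14 total]
Iteration 3 (2 new):
  { 2, 4 }  = { 4 } ∪ { 2 }
  { 1, 3, 5 }  = { 1, 3 } ∪ { 5 }
  [16 total]
Iteration 4 adds nothing — fixpoint reached.

σ(𝒢) = { {  }, { 2 }, { 4 }, { 5 }, { 1, 3 }, { 2, 4 }, { 2, 5 }, { 4, 5 }, { 1, 2, 3 }, { 1, 3, 4 }, { 1, 3, 5 }, { 2, 4, 5 }, { 1, 2, 3, 4 }, { 1, 2, 3, 5 }, { 1, 3, 4, 5 }, S }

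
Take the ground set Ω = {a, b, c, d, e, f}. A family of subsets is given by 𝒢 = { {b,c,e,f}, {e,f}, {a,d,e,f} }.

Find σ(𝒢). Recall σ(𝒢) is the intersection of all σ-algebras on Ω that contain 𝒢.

σ(𝒢) (8 sets): { {}, {a,d}, {b,c}, {e,f}, {a,b,c,d}, {a,d,e,f}, {b,c,e,f}, Ω }

Trace:
Start: 𝒢 ∪ {∅, Ω} = { {}, {e,f}, {a,d,e,f}, {b,c,e,f}, Ω }.
Pass 1 (3 new):
  {a,d}  = Ω∖{b,c,e,f}
  {b,c}  = Ω∖{a,d,e,f}
  {a,b,c,d}  = Ω∖{e,f}
  (now 8)
Pass 2: already closed under ᶜ and ∪.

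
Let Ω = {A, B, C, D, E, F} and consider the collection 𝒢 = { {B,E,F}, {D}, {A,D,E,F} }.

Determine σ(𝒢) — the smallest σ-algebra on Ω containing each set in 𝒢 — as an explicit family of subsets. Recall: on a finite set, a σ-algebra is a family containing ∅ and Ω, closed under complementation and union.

σ(𝒢) = { ∅, {A}, {B}, {C}, {D}, {A,B}, {A,C}, {A,D}, {B,C}, {B,D}, {C,D}, {E,F}, {A,B,C}, {A,B,D}, {A,C,D}, {A,E,F}, {B,C,D}, {B,E,F}, {C,E,F}, {D,E,F}, {A,B,C,D}, {A,B,E,F}, {A,C,E,F}, {A,D,E,F}, {B,C,E,F}, {B,D,E,F}, {C,D,E,F}, {A,B,C,E,F}, {A,B,D,E,F}, {A,C,D,E,F}, {B,C,D,E,F}, Ω }

Derivation:
Take S₀ = 𝒢 ∪ {∅, Ω} = { ∅, {D}, {B,E,F}, {A,D,E,F}, Ω }.
Round 1 (5 new):
  {B,C}  = {A,D,E,F}ᶜ
  {A,C,D}  = {B,E,F}ᶜ
  {B,D,E,F}  = {D} ∪ {B,E,F}
  {A,B,C,E,F}  = {D}ᶜ
  {A,B,D,E,F}  = {A,D,E,F} ∪ {B,E,F}
  — 10 sets.
Round 2. New:
  {C}  = {A,B,D,E,F}ᶜ
  {A,C}  = {B,D,E,F}ᶜ
  {B,C,D}  = {B,C} ∪ {D}
  {A,B,C,D}  = {A,C,D} ∪ {B,C}
  {B,C,E,F}  = {B,E,F} ∪ {B,C}
  {A,C,D,E,F}  = {A,D,E,F} ∪ {A,C,D}
  {B,C,D,E,F}  = {B,D,E,F} ∪ {B,C}
  — 17 sets.
Round 3: +7 →
  {A}  = {B,C,D,E,F}ᶜ
  {B}  = {A,C,D,E,F}ᶜ
  {A,D}  = {B,C,E,F}ᶜ
  {C,D}  = {C} ∪ {D}
  {E,F}  = {A,B,C,D}ᶜ
  {A,B,C}  = {B,C} ∪ {A,C}
  {A,E,F}  = {B,C,D}ᶜ
  — 24 sets.
Round 4: +8 →
  {A,B}  = {A} ∪ {B}
  {B,D}  = {B} ∪ {D}
  {A,B,D}  = {B} ∪ {A,D}
  {C,E,F}  = {E,F} ∪ {C}
  {D,E,F}  = {A,B,C}ᶜ
  {A,B,E,F}  = {C,D}ᶜ
  {A,C,E,F}  = {E,F} ∪ {A,C}
  {C,D,E,F}  = {C,D} ∪ {E,F}
  — 32 sets.
Round 5: no new sets; the family is a σ-algebra.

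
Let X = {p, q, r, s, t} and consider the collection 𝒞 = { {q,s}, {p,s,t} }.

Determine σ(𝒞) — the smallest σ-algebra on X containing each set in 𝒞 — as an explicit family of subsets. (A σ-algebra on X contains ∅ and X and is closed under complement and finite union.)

Take S₀ = 𝒞 ∪ {∅, X} = { {}, {q,s}, {p,s,t}, X }.
Pass 1 (3 new):
  {q,r}  = {p,s,t}ᶜ
  {p,r,t}  = {q,s}ᶜ
  {p,q,s,t}  = {q,s} ∪ {p,s,t}
  (now 7)
Pass 2: +4 →
  {r}  = {p,q,s,t}ᶜ
  {q,r,s}  = {q,r} ∪ {q,s}
  {p,q,r,t}  = {q,r} ∪ {p,r,t}
  {p,r,s,t}  = {p,s,t} ∪ {p,r,t}
  (now 11)
Pass 3. New:
  {q}  = {p,r,s,t}ᶜ
  {s}  = {p,q,r,t}ᶜ
  {p,t}  = {q,r,s}ᶜ
  (now 14)
Pass 4: +2 →
  {r,s}  = {r} ∪ {s}
  {p,q,t}  = {p,t} ∪ {q}
  (now 16)
Pass 5: closed — nothing new.

|σ(𝒞)| = 16.  σ(𝒞) = { {}, {q}, {r}, {s}, {p,t}, {q,r}, {q,s}, {r,s}, {p,q,t}, {p,r,t}, {p,s,t}, {q,r,s}, {p,q,r,t}, {p,q,s,t}, {p,r,s,t}, X }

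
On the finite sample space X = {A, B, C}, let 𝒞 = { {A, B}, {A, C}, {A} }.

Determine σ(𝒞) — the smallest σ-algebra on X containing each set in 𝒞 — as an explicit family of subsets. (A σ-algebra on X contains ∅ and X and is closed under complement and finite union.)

Take S₀ = 𝒞 ∪ {∅, X} = { ∅, {A}, {A, B}, {A, C}, X }.
Iteration 1: 3 new —
  {B}  = {A, C}ᶜ
  {C}  = {A, B}ᶜ
  {B, C}  = {A}ᶜ
  [8 total]
Iteration 2: closed — nothing new.

Hence σ(𝒞) has 8 members: { ∅, {A}, {B}, {C}, {A, B}, {A, C}, {B, C}, X }.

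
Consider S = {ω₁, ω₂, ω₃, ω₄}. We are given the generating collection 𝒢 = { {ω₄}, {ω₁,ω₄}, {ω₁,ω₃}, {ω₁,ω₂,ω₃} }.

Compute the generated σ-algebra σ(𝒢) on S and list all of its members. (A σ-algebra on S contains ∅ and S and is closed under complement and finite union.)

σ(𝒢) = { {}, {ω₁}, {ω₂}, {ω₃}, {ω₄}, {ω₁,ω₂}, {ω₁,ω₃}, {ω₁,ω₄}, {ω₂,ω₃}, {ω₂,ω₄}, {ω₃,ω₄}, {ω₁,ω₂,ω₃}, {ω₁,ω₂,ω₄}, {ω₁,ω₃,ω₄}, {ω₂,ω₃,ω₄}, S }

Derivation:
Seed the family with 𝒢 together with ∅ and S: { {}, {ω₄}, {ω₁,ω₃}, {ω₁,ω₄}, {ω₁,ω₂,ω₃}, S }.
Pass 1 adds 3:
  {ω₂,ω₃}  = S∖{ω₁,ω₄}
  {ω₂,ω₄}  = S∖{ω₁,ω₃}
  {ω₁,ω₃,ω₄}  = {ω₁,ω₄} ∪ {ω₁,ω₃}
  |family| = 9
Pass 2. New:
  {ω₂}  = S∖{ω₁,ω₃,ω₄}
  {ω₁,ω₂,ω₄}  = {ω₁,ω₄} ∪ {ω₂,ω₄}
  {ω₂,ω₃,ω₄}  = {ω₂,ω₃} ∪ {ω₄}
  |family| = 12
Pass 3 adds 2:
  {ω₁}  = S∖{ω₂,ω₃,ω₄}
  {ω₃}  = S∖{ω₁,ω₂,ω₄}
  |family| = 14
Pass 4 adds 2:
  {ω₁,ω₂}  = {ω₂} ∪ {ω₁}
  {ω₃,ω₄}  = {ω₃} ∪ {ω₄}
  |family| = 16
Pass 5: no new sets; the family is a σ-algebra.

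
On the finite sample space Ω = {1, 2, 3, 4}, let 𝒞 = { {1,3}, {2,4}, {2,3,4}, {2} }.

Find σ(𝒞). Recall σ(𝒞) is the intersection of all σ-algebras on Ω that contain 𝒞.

Initial family (6 sets): { {}, {2}, {1,3}, {2,4}, {2,3,4}, Ω }.
Round 1: 3 new —
  {1}  = {2,3,4}ᶜ
  {1,2,3}  = {1,3} ∪ {2}
  {1,3,4}  = {2}ᶜ
  [9 total]
Round 2 adds 3:
  {4}  = {1,2,3}ᶜ
  {1,2}  = {2} ∪ {1}
  {1,2,4}  = {2,4} ∪ {1}
  [12 total]
Round 3: +3 →
  {3}  = {1,2,4}ᶜ
  {1,4}  = {4} ∪ {1}
  {3,4}  = {1,2}ᶜ
  [15 total]
Round 4. New:
  {2,3}  = {1,4}ᶜ
  [16 total]
Round 5: no new sets; the family is a σ-algebra.

σ(𝒞) = { {}, {1}, {2}, {3}, {4}, {1,2}, {1,3}, {1,4}, {2,3}, {2,4}, {3,4}, {1,2,3}, {1,2,4}, {1,3,4}, {2,3,4}, Ω }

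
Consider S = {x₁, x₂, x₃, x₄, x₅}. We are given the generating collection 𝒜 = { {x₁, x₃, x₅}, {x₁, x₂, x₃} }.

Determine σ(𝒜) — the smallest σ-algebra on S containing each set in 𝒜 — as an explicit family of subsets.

|σ(𝒜)| = 16.  σ(𝒜) = { ∅, {x₂}, {x₄}, {x₅}, {x₁, x₃}, {x₂, x₄}, {x₂, x₅}, {x₄, x₅}, {x₁, x₂, x₃}, {x₁, x₃, x₄}, {x₁, x₃, x₅}, {x₂, x₄, x₅}, {x₁, x₂, x₃, x₄}, {x₁, x₂, x₃, x₅}, {x₁, x₃, x₄, x₅}, S }

Working:
Initial family (4 sets): { ∅, {x₁, x₂, x₃}, {x₁, x₃, x₅}, S }.
Round 1 adds 3:
  {x₂, x₄}  = complement {x₁, x₃, x₅}
  {x₄, x₅}  = complement {x₁, x₂, x₃}
  {x₁, x₂, x₃, x₅}  = {x₁, x₃, x₅} ∪ {x₁, x₂, x₃}
  (now 7)
Round 2. New:
  {x₄}  = complement {x₁, x₂, x₃, x₅}
  {x₂, x₄, x₅}  = {x₄, x₅} ∪ {x₂, x₄}
  {x₁, x₂, x₃, x₄}  = {x₁, x₂, x₃} ∪ {x₂, x₄}
  {x₁, x₃, x₄, x₅}  = {x₄, x₅} ∪ {x₁, x₃, x₅}
  (now 11)
Round 3: 3 new —
  {x₂}  = complement {x₁, x₃, x₄, x₅}
  {x₅}  = complement {x₁, x₂, x₃, x₄}
  {x₁, x₃}  = complement {x₂, x₄, x₅}
  (now 14)
Round 4. New:
  {x₂, x₅}  = {x₂} ∪ {x₅}
  {x₁, x₃, x₄}  = {x₁, x₃} ∪ {x₄}
  (now 16)
After Round 5 the family is unchanged; done.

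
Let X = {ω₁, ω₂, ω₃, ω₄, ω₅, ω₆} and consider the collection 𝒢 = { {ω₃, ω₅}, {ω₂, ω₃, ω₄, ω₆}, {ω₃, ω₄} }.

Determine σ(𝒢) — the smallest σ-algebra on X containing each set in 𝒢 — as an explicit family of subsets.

Take S₀ = 𝒢 ∪ {∅, X} = { {}, {ω₃, ω₄}, {ω₃, ω₅}, {ω₂, ω₃, ω₄, ω₆}, X }.
Step 1 (5 new):
  {ω₁, ω₅}  = X∖{ω₂, ω₃, ω₄, ω₆}
  {ω₃, ω₄, ω₅}  = {ω₃, ω₄} ∪ {ω₃, ω₅}
  {ω₁, ω₂, ω₄, ω₆}  = X∖{ω₃, ω₅}
  {ω₁, ω₂, ω₅, ω₆}  = X∖{ω₃, ω₄}
  {ω₂, ω₃, ω₄, ω₅, ω₆}  = {ω₂, ω₃, ω₄, ω₆} ∪ {ω₃, ω₅}
  [10 total]
Step 2 adds 7:
  {ω₁}  = X∖{ω₂, ω₃, ω₄, ω₅, ω₆}
  {ω₁, ω₂, ω₆}  = X∖{ω₃, ω₄, ω₅}
  {ω₁, ω₃, ω₅}  = {ω₁, ω₅} ∪ {ω₃, ω₅}
  {ω₁, ω₃, ω₄, ω₅}  = {ω₃, ω₄, ω₅} ∪ {ω₁, ω₅}
  {ω₁, ω₂, ω₃, ω₄, ω₆}  = {ω₃, ω₄} ∪ {ω₁, ω₂, ω₄, ω₆}
  {ω₁, ω₂, ω₃, ω₅, ω₆}  = {ω₃, ω₅} ∪ {ω₁, ω₂, ω₅, ω₆}
  {ω₁, ω₂, ω₄, ω₅, ω₆}  = {ω₁, ω₂, ω₄, ω₆} ∪ {ω₁, ω₅}
  [17 total]
Step 3 adds 6:
  {ω₃}  = X∖{ω₁, ω₂, ω₄, ω₅, ω₆}
  {ω₄}  = X∖{ω₁, ω₂, ω₃, ω₅, ω₆}
  {ω₅}  = X∖{ω₁, ω₂, ω₃, ω₄, ω₆}
  {ω₂, ω₆}  = X∖{ω₁, ω₃, ω₄, ω₅}
  {ω₁, ω₃, ω₄}  = {ω₃, ω₄} ∪ {ω₁}
  {ω₂, ω₄, ω₆}  = X∖{ω₁, ω₃, ω₅}
  [23 total]
Step 4 adds 9:
  {ω₁, ω₃}  = {ω₁} ∪ {ω₃}
  {ω₁, ω₄}  = {ω₁} ∪ {ω₄}
  {ω₄, ω₅}  = {ω₅} ∪ {ω₄}
  {ω₁, ω₄, ω₅}  = {ω₁, ω₅} ∪ {ω₄}
  {ω₂, ω₃, ω₆}  = {ω₂, ω₆} ∪ {ω₃}
  {ω₂, ω₅, ω₆}  = X∖{ω₁, ω₃, ω₄}
  {ω₁, ω₂, ω₃, ω₆}  = {ω₃} ∪ {ω₁, ω₂, ω₆}
  {ω₂, ω₃, ω₅, ω₆}  = {ω₂, ω₆} ∪ {ω₃, ω₅}
  {ω₂, ω₄, ω₅, ω₆}  = {ω₂, ω₄, ω₆} ∪ {ω₅}
  [32 total]
Step 5: closed — nothing new.

σ(𝒢) = { {}, {ω₁}, {ω₃}, {ω₄}, {ω₅}, {ω₁, ω₃}, {ω₁, ω₄}, {ω₁, ω₅}, {ω₂, ω₆}, {ω₃, ω₄}, {ω₃, ω₅}, {ω₄, ω₅}, {ω₁, ω₂, ω₆}, {ω₁, ω₃, ω₄}, {ω₁, ω₃, ω₅}, {ω₁, ω₄, ω₅}, {ω₂, ω₃, ω₆}, {ω₂, ω₄, ω₆}, {ω₂, ω₅, ω₆}, {ω₃, ω₄, ω₅}, {ω₁, ω₂, ω₃, ω₆}, {ω₁, ω₂, ω₄, ω₆}, {ω₁, ω₂, ω₅, ω₆}, {ω₁, ω₃, ω₄, ω₅}, {ω₂, ω₃, ω₄, ω₆}, {ω₂, ω₃, ω₅, ω₆}, {ω₂, ω₄, ω₅, ω₆}, {ω₁, ω₂, ω₃, ω₄, ω₆}, {ω₁, ω₂, ω₃, ω₅, ω₆}, {ω₁, ω₂, ω₄, ω₅, ω₆}, {ω₂, ω₃, ω₄, ω₅, ω₆}, X }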